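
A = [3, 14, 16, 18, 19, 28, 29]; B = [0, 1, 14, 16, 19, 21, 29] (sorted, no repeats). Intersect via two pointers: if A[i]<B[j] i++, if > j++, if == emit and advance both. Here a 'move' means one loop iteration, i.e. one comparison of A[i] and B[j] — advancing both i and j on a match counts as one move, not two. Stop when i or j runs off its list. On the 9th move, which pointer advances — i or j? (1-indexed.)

i=1 j=1: 3>0, j++
i=1 j=2: 3>1, j++
i=1 j=3: 3<14, i++
i=2 j=3: 14==14 emit, i++,j++
i=3 j=4: 16==16 emit, i++,j++
i=4 j=5: 18<19, i++
i=5 j=5: 19==19 emit, i++,j++
i=6 j=6: 28>21, j++
i=6 j=7: 28<29, i++

i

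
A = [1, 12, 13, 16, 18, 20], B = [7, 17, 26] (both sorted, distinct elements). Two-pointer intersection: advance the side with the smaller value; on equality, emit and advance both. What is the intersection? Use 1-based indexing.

[i=1,j=1] 1<7 → i++
[i=2,j=1] 12>7 → j++
[i=2,j=2] 12<17 → i++
[i=3,j=2] 13<17 → i++
[i=4,j=2] 16<17 → i++
[i=5,j=2] 18>17 → j++
[i=5,j=3] 18<26 → i++
[i=6,j=3] 20<26 → i++

intersection = []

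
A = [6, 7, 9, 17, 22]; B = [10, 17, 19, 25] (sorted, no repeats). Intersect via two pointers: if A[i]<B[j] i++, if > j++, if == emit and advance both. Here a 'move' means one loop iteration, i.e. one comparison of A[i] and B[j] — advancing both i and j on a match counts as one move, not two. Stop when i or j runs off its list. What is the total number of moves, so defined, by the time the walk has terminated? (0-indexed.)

7 moves

[i=0,j=0] 6<10 → i++
[i=1,j=0] 7<10 → i++
[i=2,j=0] 9<10 → i++
[i=3,j=0] 17>10 → j++
[i=3,j=1] 17==17 emit → i++,j++
[i=4,j=2] 22>19 → j++
[i=4,j=3] 22<25 → i++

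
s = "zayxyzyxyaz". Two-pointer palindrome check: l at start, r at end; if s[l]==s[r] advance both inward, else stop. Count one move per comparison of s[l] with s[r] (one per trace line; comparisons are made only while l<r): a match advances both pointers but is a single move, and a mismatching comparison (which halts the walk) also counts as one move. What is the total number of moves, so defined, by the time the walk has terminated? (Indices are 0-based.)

[0,10] 'z'=='z' → l++,r--
[1,9] 'a'=='a' → l++,r--
[2,8] 'y'=='y' → l++,r--
[3,7] 'x'=='x' → l++,r--
[4,6] 'y'=='y' → l++,r--

5 moves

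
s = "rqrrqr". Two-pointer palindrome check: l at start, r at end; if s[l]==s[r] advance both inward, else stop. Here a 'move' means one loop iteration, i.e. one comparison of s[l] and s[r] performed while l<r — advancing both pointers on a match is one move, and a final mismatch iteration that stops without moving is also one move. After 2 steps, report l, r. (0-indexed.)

l=2, r=3

[0,5] 'r'=='r' → l++,r--
[1,4] 'q'=='q' → l++,r--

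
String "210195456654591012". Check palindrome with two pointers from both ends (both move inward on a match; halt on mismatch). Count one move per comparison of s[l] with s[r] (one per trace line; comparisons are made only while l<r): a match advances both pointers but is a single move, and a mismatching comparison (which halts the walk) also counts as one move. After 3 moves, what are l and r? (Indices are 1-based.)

l=4, r=15

[1,18] '2'=='2' → l++,r--
[2,17] '1'=='1' → l++,r--
[3,16] '0'=='0' → l++,r--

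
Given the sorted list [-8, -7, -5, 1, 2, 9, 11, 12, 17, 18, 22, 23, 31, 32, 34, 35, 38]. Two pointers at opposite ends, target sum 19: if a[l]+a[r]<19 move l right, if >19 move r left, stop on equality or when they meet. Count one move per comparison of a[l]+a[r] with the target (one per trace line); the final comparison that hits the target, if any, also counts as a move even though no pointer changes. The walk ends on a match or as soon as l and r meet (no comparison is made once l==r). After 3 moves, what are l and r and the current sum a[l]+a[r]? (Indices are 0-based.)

l=0, r=13, sum=24

l=0 r=16: -8+38=30 >19, r--
l=0 r=15: -8+35=27 >19, r--
l=0 r=14: -8+34=26 >19, r--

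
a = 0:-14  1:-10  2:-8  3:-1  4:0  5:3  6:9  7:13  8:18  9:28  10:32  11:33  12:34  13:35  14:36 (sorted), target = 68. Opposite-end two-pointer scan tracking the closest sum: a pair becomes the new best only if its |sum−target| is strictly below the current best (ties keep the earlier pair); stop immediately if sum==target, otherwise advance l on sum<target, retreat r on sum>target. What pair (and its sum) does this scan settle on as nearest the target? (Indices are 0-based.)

[0,14] -14+36=22 d=46 * → l++
[1,14] -10+36=26 d=42 * → l++
[2,14] -8+36=28 d=40 * → l++
[3,14] -1+36=35 d=33 * → l++
[4,14] 0+36=36 d=32 * → l++
[5,14] 3+36=39 d=29 * → l++
[6,14] 9+36=45 d=23 * → l++
[7,14] 13+36=49 d=19 * → l++
[8,14] 18+36=54 d=14 * → l++
[9,14] 28+36=64 d=4 * → l++
[10,14] 32+36=68 d=0 * → stop

pair (32, 36) with sum 68 (|Δ|=0)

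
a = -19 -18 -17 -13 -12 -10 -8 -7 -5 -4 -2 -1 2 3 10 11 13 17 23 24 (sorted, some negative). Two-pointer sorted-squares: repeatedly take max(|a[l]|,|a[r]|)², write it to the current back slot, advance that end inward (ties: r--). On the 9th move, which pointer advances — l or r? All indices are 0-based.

[0,19] |-19|<=|24| out[19]=576 → r--
[0,18] |-19|<=|23| out[18]=529 → r--
[0,17] |-19|>|17| out[17]=361 → l++
[1,17] |-18|>|17| out[16]=324 → l++
[2,17] |-17|<=|17| out[15]=289 → r--
[2,16] |-17|>|13| out[14]=289 → l++
[3,16] |-13|<=|13| out[13]=169 → r--
[3,15] |-13|>|11| out[12]=169 → l++
[4,15] |-12|>|11| out[11]=144 → l++

l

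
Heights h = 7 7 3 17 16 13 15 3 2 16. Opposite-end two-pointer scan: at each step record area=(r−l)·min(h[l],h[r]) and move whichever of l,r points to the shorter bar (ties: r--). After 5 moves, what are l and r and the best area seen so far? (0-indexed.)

l=3, r=7, best area=96

l=0 r=9: min(7,16)*9=63 best=63 *, l++
l=1 r=9: min(7,16)*8=56 best=63, l++
l=2 r=9: min(3,16)*7=21 best=63, l++
l=3 r=9: min(17,16)*6=96 best=96 *, r--
l=3 r=8: min(17,2)*5=10 best=96, r--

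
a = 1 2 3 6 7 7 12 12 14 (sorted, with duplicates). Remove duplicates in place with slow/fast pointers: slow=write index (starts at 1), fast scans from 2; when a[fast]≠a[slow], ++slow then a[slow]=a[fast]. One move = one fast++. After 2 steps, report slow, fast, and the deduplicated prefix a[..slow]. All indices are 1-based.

(s=1,f=2) a[fast]=2≠a[slow]=1 write a[2]=2 → slow++,fast++
(s=2,f=3) a[fast]=3≠a[slow]=2 write a[3]=3 → slow++,fast++

slow=3, fast=4, prefix=[1, 2, 3]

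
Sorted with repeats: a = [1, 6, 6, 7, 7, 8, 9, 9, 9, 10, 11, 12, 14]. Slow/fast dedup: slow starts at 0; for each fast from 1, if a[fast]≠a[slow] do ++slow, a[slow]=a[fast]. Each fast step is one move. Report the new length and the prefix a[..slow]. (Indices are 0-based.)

slow=0 fast=1: a[fast]=6≠a[slow]=1 write a[1]=6, slow++,fast++
slow=1 fast=2: a[fast]=6=a[slow] dup, fast++
slow=1 fast=3: a[fast]=7≠a[slow]=6 write a[2]=7, slow++,fast++
slow=2 fast=4: a[fast]=7=a[slow] dup, fast++
slow=2 fast=5: a[fast]=8≠a[slow]=7 write a[3]=8, slow++,fast++
slow=3 fast=6: a[fast]=9≠a[slow]=8 write a[4]=9, slow++,fast++
slow=4 fast=7: a[fast]=9=a[slow] dup, fast++
slow=4 fast=8: a[fast]=9=a[slow] dup, fast++
slow=4 fast=9: a[fast]=10≠a[slow]=9 write a[5]=10, slow++,fast++
slow=5 fast=10: a[fast]=11≠a[slow]=10 write a[6]=11, slow++,fast++
slow=6 fast=11: a[fast]=12≠a[slow]=11 write a[7]=12, slow++,fast++
slow=7 fast=12: a[fast]=14≠a[slow]=12 write a[8]=14, slow++,fast++

length 9; prefix = [1, 6, 7, 8, 9, 10, 11, 12, 14]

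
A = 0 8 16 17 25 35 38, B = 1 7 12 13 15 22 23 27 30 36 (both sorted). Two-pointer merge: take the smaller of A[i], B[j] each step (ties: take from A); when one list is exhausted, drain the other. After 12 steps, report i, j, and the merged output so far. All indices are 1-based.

i=1 j=1: A[i]=0<=B[j]=1 take 0, i++
i=2 j=1: A[i]=8>B[j]=1 take 1, j++
i=2 j=2: A[i]=8>B[j]=7 take 7, j++
i=2 j=3: A[i]=8<=B[j]=12 take 8, i++
i=3 j=3: A[i]=16>B[j]=12 take 12, j++
i=3 j=4: A[i]=16>B[j]=13 take 13, j++
i=3 j=5: A[i]=16>B[j]=15 take 15, j++
i=3 j=6: A[i]=16<=B[j]=22 take 16, i++
i=4 j=6: A[i]=17<=B[j]=22 take 17, i++
i=5 j=6: A[i]=25>B[j]=22 take 22, j++
i=5 j=7: A[i]=25>B[j]=23 take 23, j++
i=5 j=8: A[i]=25<=B[j]=27 take 25, i++

i=6, j=8, merged so far=[0, 1, 7, 8, 12, 13, 15, 16, 17, 22, 23, 25]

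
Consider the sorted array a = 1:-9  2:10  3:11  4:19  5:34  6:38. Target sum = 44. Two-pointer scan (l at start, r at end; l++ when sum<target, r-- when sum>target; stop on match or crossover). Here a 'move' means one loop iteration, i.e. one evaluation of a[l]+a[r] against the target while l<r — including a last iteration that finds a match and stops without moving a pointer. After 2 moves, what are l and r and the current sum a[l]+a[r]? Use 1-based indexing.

l=1 r=6: -9+38=29 <44, l++
l=2 r=6: 10+38=48 >44, r--

l=2, r=5, sum=44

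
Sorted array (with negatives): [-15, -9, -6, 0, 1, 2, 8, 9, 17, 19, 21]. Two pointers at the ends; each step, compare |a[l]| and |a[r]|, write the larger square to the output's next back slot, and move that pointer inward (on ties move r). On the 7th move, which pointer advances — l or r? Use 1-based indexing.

[1,11] |-15|<=|21| out[11]=441 → r--
[1,10] |-15|<=|19| out[10]=361 → r--
[1,9] |-15|<=|17| out[9]=289 → r--
[1,8] |-15|>|9| out[8]=225 → l++
[2,8] |-9|<=|9| out[7]=81 → r--
[2,7] |-9|>|8| out[6]=81 → l++
[3,7] |-6|<=|8| out[5]=64 → r--

r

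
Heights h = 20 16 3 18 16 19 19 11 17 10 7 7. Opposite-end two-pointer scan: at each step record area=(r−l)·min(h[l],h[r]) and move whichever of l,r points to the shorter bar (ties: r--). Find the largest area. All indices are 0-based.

max area = 136

l=0 r=11: min(20,7)*11=77 best=77 *, r--
l=0 r=10: min(20,7)*10=70 best=77, r--
l=0 r=9: min(20,10)*9=90 best=90 *, r--
l=0 r=8: min(20,17)*8=136 best=136 *, r--
l=0 r=7: min(20,11)*7=77 best=136, r--
l=0 r=6: min(20,19)*6=114 best=136, r--
l=0 r=5: min(20,19)*5=95 best=136, r--
l=0 r=4: min(20,16)*4=64 best=136, r--
l=0 r=3: min(20,18)*3=54 best=136, r--
l=0 r=2: min(20,3)*2=6 best=136, r--
l=0 r=1: min(20,16)*1=16 best=136, r--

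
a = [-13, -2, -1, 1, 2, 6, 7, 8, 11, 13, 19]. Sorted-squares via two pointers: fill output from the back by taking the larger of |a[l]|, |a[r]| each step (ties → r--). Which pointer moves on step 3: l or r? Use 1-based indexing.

l

[1,11] |-13|<=|19| out[11]=361 → r--
[1,10] |-13|<=|13| out[10]=169 → r--
[1,9] |-13|>|11| out[9]=169 → l++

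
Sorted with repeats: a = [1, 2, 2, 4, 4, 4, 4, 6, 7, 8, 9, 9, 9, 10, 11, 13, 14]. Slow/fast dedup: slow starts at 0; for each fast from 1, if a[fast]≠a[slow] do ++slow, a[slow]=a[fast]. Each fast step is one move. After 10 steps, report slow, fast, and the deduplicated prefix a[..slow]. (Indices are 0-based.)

slow=6, fast=11, prefix=[1, 2, 4, 6, 7, 8, 9]

(s=0,f=1) a[fast]=2≠a[slow]=1 write a[1]=2 → slow++,fast++
(s=1,f=2) a[fast]=2=a[slow] dup → fast++
(s=1,f=3) a[fast]=4≠a[slow]=2 write a[2]=4 → slow++,fast++
(s=2,f=4) a[fast]=4=a[slow] dup → fast++
(s=2,f=5) a[fast]=4=a[slow] dup → fast++
(s=2,f=6) a[fast]=4=a[slow] dup → fast++
(s=2,f=7) a[fast]=6≠a[slow]=4 write a[3]=6 → slow++,fast++
(s=3,f=8) a[fast]=7≠a[slow]=6 write a[4]=7 → slow++,fast++
(s=4,f=9) a[fast]=8≠a[slow]=7 write a[5]=8 → slow++,fast++
(s=5,f=10) a[fast]=9≠a[slow]=8 write a[6]=9 → slow++,fast++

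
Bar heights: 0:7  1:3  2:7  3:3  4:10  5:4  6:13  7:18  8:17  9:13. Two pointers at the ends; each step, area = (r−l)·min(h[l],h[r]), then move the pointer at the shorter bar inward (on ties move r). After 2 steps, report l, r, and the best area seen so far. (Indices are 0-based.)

l=2, r=9, best area=63

[0,9] min(7,13)*9=63 best=63 * → l++
[1,9] min(3,13)*8=24 best=63 → l++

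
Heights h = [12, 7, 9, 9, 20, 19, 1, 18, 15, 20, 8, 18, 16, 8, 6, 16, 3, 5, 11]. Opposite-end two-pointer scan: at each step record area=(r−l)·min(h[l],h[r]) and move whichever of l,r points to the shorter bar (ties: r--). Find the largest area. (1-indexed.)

max area = 198

l=1 r=19: min(12,11)*18=198 best=198 *, r--
l=1 r=18: min(12,5)*17=85 best=198, r--
l=1 r=17: min(12,3)*16=48 best=198, r--
l=1 r=16: min(12,16)*15=180 best=198, l++
l=2 r=16: min(7,16)*14=98 best=198, l++
l=3 r=16: min(9,16)*13=117 best=198, l++
l=4 r=16: min(9,16)*12=108 best=198, l++
l=5 r=16: min(20,16)*11=176 best=198, r--
l=5 r=15: min(20,6)*10=60 best=198, r--
l=5 r=14: min(20,8)*9=72 best=198, r--
l=5 r=13: min(20,16)*8=128 best=198, r--
l=5 r=12: min(20,18)*7=126 best=198, r--
l=5 r=11: min(20,8)*6=48 best=198, r--
l=5 r=10: min(20,20)*5=100 best=198, r--
l=5 r=9: min(20,15)*4=60 best=198, r--
l=5 r=8: min(20,18)*3=54 best=198, r--
l=5 r=7: min(20,1)*2=2 best=198, r--
l=5 r=6: min(20,19)*1=19 best=198, r--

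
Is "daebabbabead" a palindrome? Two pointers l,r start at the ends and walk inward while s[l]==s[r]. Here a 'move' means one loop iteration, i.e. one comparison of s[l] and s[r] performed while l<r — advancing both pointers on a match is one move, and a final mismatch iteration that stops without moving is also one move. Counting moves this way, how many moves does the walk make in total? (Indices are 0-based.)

6 moves

l=0 r=11: 'd'=='d', l++,r--
l=1 r=10: 'a'=='a', l++,r--
l=2 r=9: 'e'=='e', l++,r--
l=3 r=8: 'b'=='b', l++,r--
l=4 r=7: 'a'=='a', l++,r--
l=5 r=6: 'b'=='b', l++,r--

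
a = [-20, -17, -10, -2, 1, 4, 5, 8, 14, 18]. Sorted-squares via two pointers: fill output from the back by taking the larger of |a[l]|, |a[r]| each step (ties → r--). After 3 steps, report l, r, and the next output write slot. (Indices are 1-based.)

[1,10] |-20|>|18| out[10]=400 → l++
[2,10] |-17|<=|18| out[9]=324 → r--
[2,9] |-17|>|14| out[8]=289 → l++

l=3, r=9, next write slot=7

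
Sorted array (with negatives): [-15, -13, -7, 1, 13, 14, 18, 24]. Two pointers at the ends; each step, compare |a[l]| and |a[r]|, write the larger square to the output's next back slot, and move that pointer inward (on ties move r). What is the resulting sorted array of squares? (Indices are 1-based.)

[1, 49, 169, 169, 196, 225, 324, 576]

l=1 r=8: |-15|<=|24| out[8]=576, r--
l=1 r=7: |-15|<=|18| out[7]=324, r--
l=1 r=6: |-15|>|14| out[6]=225, l++
l=2 r=6: |-13|<=|14| out[5]=196, r--
l=2 r=5: |-13|<=|13| out[4]=169, r--
l=2 r=4: |-13|>|1| out[3]=169, l++
l=3 r=4: |-7|>|1| out[2]=49, l++
l=4 r=4: |1|<=|1| out[1]=1, r--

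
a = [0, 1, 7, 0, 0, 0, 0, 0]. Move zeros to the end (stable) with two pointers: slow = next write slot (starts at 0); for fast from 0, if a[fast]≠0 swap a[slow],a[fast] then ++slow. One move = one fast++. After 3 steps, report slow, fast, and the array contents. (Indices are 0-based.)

slow=0 fast=0: a[fast]=0, fast++
slow=0 fast=1: a[fast]=1≠0 swap→a[0]=1, slow++,fast++
slow=1 fast=2: a[fast]=7≠0 swap→a[1]=7, slow++,fast++

slow=2, fast=3, a=[1, 7, 0, 0, 0, 0, 0, 0]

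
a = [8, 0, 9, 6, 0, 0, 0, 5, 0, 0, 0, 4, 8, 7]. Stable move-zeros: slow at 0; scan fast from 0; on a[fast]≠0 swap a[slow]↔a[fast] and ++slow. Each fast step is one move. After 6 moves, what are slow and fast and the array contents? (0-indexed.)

slow=0 fast=0: a[fast]=8≠0 swap→a[0]=8, slow++,fast++
slow=1 fast=1: a[fast]=0, fast++
slow=1 fast=2: a[fast]=9≠0 swap→a[1]=9, slow++,fast++
slow=2 fast=3: a[fast]=6≠0 swap→a[2]=6, slow++,fast++
slow=3 fast=4: a[fast]=0, fast++
slow=3 fast=5: a[fast]=0, fast++

slow=3, fast=6, a=[8, 9, 6, 0, 0, 0, 0, 5, 0, 0, 0, 4, 8, 7]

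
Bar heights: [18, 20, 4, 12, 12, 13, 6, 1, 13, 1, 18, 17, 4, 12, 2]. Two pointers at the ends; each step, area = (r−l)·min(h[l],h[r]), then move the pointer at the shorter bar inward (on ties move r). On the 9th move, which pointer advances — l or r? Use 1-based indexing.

r

l=1 r=15: min(18,2)*14=28 best=28 *, r--
l=1 r=14: min(18,12)*13=156 best=156 *, r--
l=1 r=13: min(18,4)*12=48 best=156, r--
l=1 r=12: min(18,17)*11=187 best=187 *, r--
l=1 r=11: min(18,18)*10=180 best=187, r--
l=1 r=10: min(18,1)*9=9 best=187, r--
l=1 r=9: min(18,13)*8=104 best=187, r--
l=1 r=8: min(18,1)*7=7 best=187, r--
l=1 r=7: min(18,6)*6=36 best=187, r--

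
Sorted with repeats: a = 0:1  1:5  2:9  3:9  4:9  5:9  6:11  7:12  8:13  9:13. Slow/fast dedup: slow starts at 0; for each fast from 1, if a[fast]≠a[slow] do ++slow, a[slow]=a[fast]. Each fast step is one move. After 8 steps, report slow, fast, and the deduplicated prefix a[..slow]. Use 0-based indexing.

slow=5, fast=9, prefix=[1, 5, 9, 11, 12, 13]

(s=0,f=1) a[fast]=5≠a[slow]=1 write a[1]=5 → slow++,fast++
(s=1,f=2) a[fast]=9≠a[slow]=5 write a[2]=9 → slow++,fast++
(s=2,f=3) a[fast]=9=a[slow] dup → fast++
(s=2,f=4) a[fast]=9=a[slow] dup → fast++
(s=2,f=5) a[fast]=9=a[slow] dup → fast++
(s=2,f=6) a[fast]=11≠a[slow]=9 write a[3]=11 → slow++,fast++
(s=3,f=7) a[fast]=12≠a[slow]=11 write a[4]=12 → slow++,fast++
(s=4,f=8) a[fast]=13≠a[slow]=12 write a[5]=13 → slow++,fast++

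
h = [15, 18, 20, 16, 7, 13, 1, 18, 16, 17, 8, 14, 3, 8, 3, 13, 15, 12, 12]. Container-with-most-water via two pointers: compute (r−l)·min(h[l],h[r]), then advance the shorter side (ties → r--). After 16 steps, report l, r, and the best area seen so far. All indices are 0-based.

[0,18] min(15,12)*18=216 best=216 * → r--
[0,17] min(15,12)*17=204 best=216 → r--
[0,16] min(15,15)*16=240 best=240 * → r--
[0,15] min(15,13)*15=195 best=240 → r--
[0,14] min(15,3)*14=42 best=240 → r--
[0,13] min(15,8)*13=104 best=240 → r--
[0,12] min(15,3)*12=36 best=240 → r--
[0,11] min(15,14)*11=154 best=240 → r--
[0,10] min(15,8)*10=80 best=240 → r--
[0,9] min(15,17)*9=135 best=240 → l++
[1,9] min(18,17)*8=136 best=240 → r--
[1,8] min(18,16)*7=112 best=240 → r--
[1,7] min(18,18)*6=108 best=240 → r--
[1,6] min(18,1)*5=5 best=240 → r--
[1,5] min(18,13)*4=52 best=240 → r--
[1,4] min(18,7)*3=21 best=240 → r--

l=1, r=3, best area=240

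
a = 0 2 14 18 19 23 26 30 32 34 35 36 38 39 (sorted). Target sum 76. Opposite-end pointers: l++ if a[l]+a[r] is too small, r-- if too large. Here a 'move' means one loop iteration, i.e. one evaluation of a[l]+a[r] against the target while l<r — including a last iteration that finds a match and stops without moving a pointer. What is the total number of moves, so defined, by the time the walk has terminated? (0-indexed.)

[0,13] 0+39=39 <76 → l++
[1,13] 2+39=41 <76 → l++
[2,13] 14+39=53 <76 → l++
[3,13] 18+39=57 <76 → l++
[4,13] 19+39=58 <76 → l++
[5,13] 23+39=62 <76 → l++
[6,13] 26+39=65 <76 → l++
[7,13] 30+39=69 <76 → l++
[8,13] 32+39=71 <76 → l++
[9,13] 34+39=73 <76 → l++
[10,13] 35+39=74 <76 → l++
[11,13] 36+39=75 <76 → l++
[12,13] 38+39=77 >76 → r--

13 moves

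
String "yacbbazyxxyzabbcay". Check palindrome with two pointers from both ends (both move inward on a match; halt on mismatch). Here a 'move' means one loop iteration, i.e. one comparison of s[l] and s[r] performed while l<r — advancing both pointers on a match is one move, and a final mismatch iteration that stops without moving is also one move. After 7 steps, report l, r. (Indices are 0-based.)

l=7, r=10

l=0 r=17: 'y'=='y', l++,r--
l=1 r=16: 'a'=='a', l++,r--
l=2 r=15: 'c'=='c', l++,r--
l=3 r=14: 'b'=='b', l++,r--
l=4 r=13: 'b'=='b', l++,r--
l=5 r=12: 'a'=='a', l++,r--
l=6 r=11: 'z'=='z', l++,r--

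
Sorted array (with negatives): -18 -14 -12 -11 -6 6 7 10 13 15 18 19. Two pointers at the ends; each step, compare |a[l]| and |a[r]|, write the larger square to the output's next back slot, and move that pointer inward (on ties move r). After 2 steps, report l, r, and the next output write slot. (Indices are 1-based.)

l=1, r=10, next write slot=10

l=1 r=12: |-18|<=|19| out[12]=361, r--
l=1 r=11: |-18|<=|18| out[11]=324, r--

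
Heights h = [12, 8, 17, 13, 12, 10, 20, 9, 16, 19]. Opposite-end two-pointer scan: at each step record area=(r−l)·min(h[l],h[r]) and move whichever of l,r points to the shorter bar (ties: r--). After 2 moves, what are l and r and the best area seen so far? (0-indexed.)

l=0 r=9: min(12,19)*9=108 best=108 *, l++
l=1 r=9: min(8,19)*8=64 best=108, l++

l=2, r=9, best area=108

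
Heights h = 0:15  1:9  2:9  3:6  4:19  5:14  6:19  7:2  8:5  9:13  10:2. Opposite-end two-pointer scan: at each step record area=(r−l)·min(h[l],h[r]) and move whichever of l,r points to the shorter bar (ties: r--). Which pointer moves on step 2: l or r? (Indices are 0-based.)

r

[0,10] min(15,2)*10=20 best=20 * → r--
[0,9] min(15,13)*9=117 best=117 * → r--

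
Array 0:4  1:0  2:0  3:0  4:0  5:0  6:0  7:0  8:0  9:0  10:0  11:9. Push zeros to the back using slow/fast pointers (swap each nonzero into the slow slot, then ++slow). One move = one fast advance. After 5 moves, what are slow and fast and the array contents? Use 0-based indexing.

slow=1, fast=5, a=[4, 0, 0, 0, 0, 0, 0, 0, 0, 0, 0, 9]

(s=0,f=0) a[fast]=4≠0 swap→a[0]=4 → slow++,fast++
(s=1,f=1) a[fast]=0 → fast++
(s=1,f=2) a[fast]=0 → fast++
(s=1,f=3) a[fast]=0 → fast++
(s=1,f=4) a[fast]=0 → fast++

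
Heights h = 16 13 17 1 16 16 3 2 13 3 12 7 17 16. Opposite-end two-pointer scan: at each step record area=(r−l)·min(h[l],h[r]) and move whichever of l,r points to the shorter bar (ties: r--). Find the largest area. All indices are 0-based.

l=0 r=13: min(16,16)*13=208 best=208 *, r--
l=0 r=12: min(16,17)*12=192 best=208, l++
l=1 r=12: min(13,17)*11=143 best=208, l++
l=2 r=12: min(17,17)*10=170 best=208, r--
l=2 r=11: min(17,7)*9=63 best=208, r--
l=2 r=10: min(17,12)*8=96 best=208, r--
l=2 r=9: min(17,3)*7=21 best=208, r--
l=2 r=8: min(17,13)*6=78 best=208, r--
l=2 r=7: min(17,2)*5=10 best=208, r--
l=2 r=6: min(17,3)*4=12 best=208, r--
l=2 r=5: min(17,16)*3=48 best=208, r--
l=2 r=4: min(17,16)*2=32 best=208, r--
l=2 r=3: min(17,1)*1=1 best=208, r--

max area = 208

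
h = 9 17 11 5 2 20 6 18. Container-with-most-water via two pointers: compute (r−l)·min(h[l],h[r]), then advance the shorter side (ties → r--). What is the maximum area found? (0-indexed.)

max area = 102

[0,7] min(9,18)*7=63 best=63 * → l++
[1,7] min(17,18)*6=102 best=102 * → l++
[2,7] min(11,18)*5=55 best=102 → l++
[3,7] min(5,18)*4=20 best=102 → l++
[4,7] min(2,18)*3=6 best=102 → l++
[5,7] min(20,18)*2=36 best=102 → r--
[5,6] min(20,6)*1=6 best=102 → r--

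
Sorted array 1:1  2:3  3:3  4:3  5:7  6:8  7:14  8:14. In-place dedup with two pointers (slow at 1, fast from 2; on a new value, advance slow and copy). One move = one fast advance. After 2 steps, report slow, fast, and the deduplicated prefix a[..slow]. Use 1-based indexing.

slow=2, fast=4, prefix=[1, 3]

slow=1 fast=2: a[fast]=3≠a[slow]=1 write a[2]=3, slow++,fast++
slow=2 fast=3: a[fast]=3=a[slow] dup, fast++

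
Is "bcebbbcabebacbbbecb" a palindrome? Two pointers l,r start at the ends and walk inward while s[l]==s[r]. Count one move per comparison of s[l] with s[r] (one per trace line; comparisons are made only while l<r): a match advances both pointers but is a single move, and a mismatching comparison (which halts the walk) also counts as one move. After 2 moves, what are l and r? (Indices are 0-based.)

l=0 r=18: 'b'=='b', l++,r--
l=1 r=17: 'c'=='c', l++,r--

l=2, r=16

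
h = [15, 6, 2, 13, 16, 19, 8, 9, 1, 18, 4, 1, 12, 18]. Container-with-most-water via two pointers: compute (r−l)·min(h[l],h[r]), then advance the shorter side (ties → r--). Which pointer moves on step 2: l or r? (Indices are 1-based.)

l=1 r=14: min(15,18)*13=195 best=195 *, l++
l=2 r=14: min(6,18)*12=72 best=195, l++

l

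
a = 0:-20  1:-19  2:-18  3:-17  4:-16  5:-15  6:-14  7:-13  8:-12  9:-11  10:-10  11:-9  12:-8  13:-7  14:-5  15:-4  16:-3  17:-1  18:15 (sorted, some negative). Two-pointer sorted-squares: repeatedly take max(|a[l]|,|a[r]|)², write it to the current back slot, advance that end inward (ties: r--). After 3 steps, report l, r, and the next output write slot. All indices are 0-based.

l=0 r=18: |-20|>|15| out[18]=400, l++
l=1 r=18: |-19|>|15| out[17]=361, l++
l=2 r=18: |-18|>|15| out[16]=324, l++

l=3, r=18, next write slot=15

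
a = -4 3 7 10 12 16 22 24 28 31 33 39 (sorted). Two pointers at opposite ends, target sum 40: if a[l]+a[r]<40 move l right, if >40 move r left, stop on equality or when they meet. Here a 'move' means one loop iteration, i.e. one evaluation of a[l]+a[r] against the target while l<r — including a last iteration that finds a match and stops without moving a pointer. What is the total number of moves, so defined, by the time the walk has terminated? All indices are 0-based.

4 moves

l=0 r=11: -4+39=35 <40, l++
l=1 r=11: 3+39=42 >40, r--
l=1 r=10: 3+33=36 <40, l++
l=2 r=10: 7+33=40, found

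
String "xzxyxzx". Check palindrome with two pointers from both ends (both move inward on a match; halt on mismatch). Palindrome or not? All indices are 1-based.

palindrome

l=1 r=7: 'x'=='x', l++,r--
l=2 r=6: 'z'=='z', l++,r--
l=3 r=5: 'x'=='x', l++,r--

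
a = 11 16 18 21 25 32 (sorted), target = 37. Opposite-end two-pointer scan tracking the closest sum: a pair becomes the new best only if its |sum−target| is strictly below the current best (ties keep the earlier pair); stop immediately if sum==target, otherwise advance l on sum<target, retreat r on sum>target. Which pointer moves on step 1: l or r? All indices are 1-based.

r

l=1 r=6: 11+32=43 d=6 *, r--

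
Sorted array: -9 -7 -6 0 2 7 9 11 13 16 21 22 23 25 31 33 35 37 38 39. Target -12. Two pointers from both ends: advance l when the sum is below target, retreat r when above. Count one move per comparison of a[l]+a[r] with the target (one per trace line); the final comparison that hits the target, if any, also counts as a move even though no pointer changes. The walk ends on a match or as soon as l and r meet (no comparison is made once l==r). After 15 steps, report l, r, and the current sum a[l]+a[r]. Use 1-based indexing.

l=1, r=5, sum=-7

l=1 r=20: -9+39=30 >-12, r--
l=1 r=19: -9+38=29 >-12, r--
l=1 r=18: -9+37=28 >-12, r--
l=1 r=17: -9+35=26 >-12, r--
l=1 r=16: -9+33=24 >-12, r--
l=1 r=15: -9+31=22 >-12, r--
l=1 r=14: -9+25=16 >-12, r--
l=1 r=13: -9+23=14 >-12, r--
l=1 r=12: -9+22=13 >-12, r--
l=1 r=11: -9+21=12 >-12, r--
l=1 r=10: -9+16=7 >-12, r--
l=1 r=9: -9+13=4 >-12, r--
l=1 r=8: -9+11=2 >-12, r--
l=1 r=7: -9+9=0 >-12, r--
l=1 r=6: -9+7=-2 >-12, r--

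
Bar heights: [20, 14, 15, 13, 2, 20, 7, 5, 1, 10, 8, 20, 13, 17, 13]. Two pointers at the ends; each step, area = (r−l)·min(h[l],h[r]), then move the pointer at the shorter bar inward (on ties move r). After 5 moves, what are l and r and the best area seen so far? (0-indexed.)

[0,14] min(20,13)*14=182 best=182 * → r--
[0,13] min(20,17)*13=221 best=221 * → r--
[0,12] min(20,13)*12=156 best=221 → r--
[0,11] min(20,20)*11=220 best=221 → r--
[0,10] min(20,8)*10=80 best=221 → r--

l=0, r=9, best area=221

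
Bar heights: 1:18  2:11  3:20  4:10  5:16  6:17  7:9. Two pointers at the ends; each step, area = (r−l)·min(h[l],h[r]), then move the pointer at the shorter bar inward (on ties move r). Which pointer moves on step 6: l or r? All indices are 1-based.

l

[1,7] min(18,9)*6=54 best=54 * → r--
[1,6] min(18,17)*5=85 best=85 * → r--
[1,5] min(18,16)*4=64 best=85 → r--
[1,4] min(18,10)*3=30 best=85 → r--
[1,3] min(18,20)*2=36 best=85 → l++
[2,3] min(11,20)*1=11 best=85 → l++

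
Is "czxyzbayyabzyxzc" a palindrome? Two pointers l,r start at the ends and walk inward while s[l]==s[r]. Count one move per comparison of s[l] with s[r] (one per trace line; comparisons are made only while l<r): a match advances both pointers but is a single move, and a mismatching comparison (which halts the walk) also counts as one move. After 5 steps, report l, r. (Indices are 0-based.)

[0,15] 'c'=='c' → l++,r--
[1,14] 'z'=='z' → l++,r--
[2,13] 'x'=='x' → l++,r--
[3,12] 'y'=='y' → l++,r--
[4,11] 'z'=='z' → l++,r--

l=5, r=10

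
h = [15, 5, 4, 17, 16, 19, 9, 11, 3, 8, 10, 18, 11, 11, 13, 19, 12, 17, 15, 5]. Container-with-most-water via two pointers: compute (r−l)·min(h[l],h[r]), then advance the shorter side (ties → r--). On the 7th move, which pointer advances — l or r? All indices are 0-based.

r

[0,19] min(15,5)*19=95 best=95 * → r--
[0,18] min(15,15)*18=270 best=270 * → r--
[0,17] min(15,17)*17=255 best=270 → l++
[1,17] min(5,17)*16=80 best=270 → l++
[2,17] min(4,17)*15=60 best=270 → l++
[3,17] min(17,17)*14=238 best=270 → r--
[3,16] min(17,12)*13=156 best=270 → r--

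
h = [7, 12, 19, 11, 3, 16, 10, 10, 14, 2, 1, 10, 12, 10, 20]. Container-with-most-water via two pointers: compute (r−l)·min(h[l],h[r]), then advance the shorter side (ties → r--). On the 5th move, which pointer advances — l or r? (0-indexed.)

l

l=0 r=14: min(7,20)*14=98 best=98 *, l++
l=1 r=14: min(12,20)*13=156 best=156 *, l++
l=2 r=14: min(19,20)*12=228 best=228 *, l++
l=3 r=14: min(11,20)*11=121 best=228, l++
l=4 r=14: min(3,20)*10=30 best=228, l++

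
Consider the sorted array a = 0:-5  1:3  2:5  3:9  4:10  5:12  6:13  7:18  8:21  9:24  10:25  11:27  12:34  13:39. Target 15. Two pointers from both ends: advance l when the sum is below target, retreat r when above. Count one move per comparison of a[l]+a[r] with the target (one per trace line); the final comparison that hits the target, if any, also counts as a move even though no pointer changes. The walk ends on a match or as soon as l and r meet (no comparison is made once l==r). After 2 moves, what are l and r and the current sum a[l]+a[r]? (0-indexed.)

l=0, r=11, sum=22

l=0 r=13: -5+39=34 >15, r--
l=0 r=12: -5+34=29 >15, r--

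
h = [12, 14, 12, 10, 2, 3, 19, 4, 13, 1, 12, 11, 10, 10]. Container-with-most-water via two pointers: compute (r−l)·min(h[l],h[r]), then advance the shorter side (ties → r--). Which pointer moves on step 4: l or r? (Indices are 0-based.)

r

l=0 r=13: min(12,10)*13=130 best=130 *, r--
l=0 r=12: min(12,10)*12=120 best=130, r--
l=0 r=11: min(12,11)*11=121 best=130, r--
l=0 r=10: min(12,12)*10=120 best=130, r--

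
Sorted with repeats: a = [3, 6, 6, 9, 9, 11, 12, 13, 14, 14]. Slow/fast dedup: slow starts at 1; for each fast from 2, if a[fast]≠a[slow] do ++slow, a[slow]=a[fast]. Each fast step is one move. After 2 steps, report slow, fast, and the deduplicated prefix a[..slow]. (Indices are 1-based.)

slow=2, fast=4, prefix=[3, 6]

(s=1,f=2) a[fast]=6≠a[slow]=3 write a[2]=6 → slow++,fast++
(s=2,f=3) a[fast]=6=a[slow] dup → fast++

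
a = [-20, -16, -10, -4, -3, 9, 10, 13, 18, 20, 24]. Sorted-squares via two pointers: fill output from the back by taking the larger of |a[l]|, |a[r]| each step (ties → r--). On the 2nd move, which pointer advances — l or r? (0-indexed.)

l=0 r=10: |-20|<=|24| out[10]=576, r--
l=0 r=9: |-20|<=|20| out[9]=400, r--

r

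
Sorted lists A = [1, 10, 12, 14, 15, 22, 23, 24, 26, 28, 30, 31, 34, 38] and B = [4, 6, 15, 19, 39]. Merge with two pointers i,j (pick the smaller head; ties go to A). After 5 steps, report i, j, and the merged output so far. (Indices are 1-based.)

i=4, j=3, merged so far=[1, 4, 6, 10, 12]

[i=1,j=1] A[i]=1<=B[j]=4 take 1 → i++
[i=2,j=1] A[i]=10>B[j]=4 take 4 → j++
[i=2,j=2] A[i]=10>B[j]=6 take 6 → j++
[i=2,j=3] A[i]=10<=B[j]=15 take 10 → i++
[i=3,j=3] A[i]=12<=B[j]=15 take 12 → i++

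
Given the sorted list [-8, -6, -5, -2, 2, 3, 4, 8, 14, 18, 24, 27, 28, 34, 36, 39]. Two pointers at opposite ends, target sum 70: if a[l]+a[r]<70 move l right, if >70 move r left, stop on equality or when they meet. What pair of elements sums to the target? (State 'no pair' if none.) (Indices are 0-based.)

(34, 36)

[0,15] -8+39=31 <70 → l++
[1,15] -6+39=33 <70 → l++
[2,15] -5+39=34 <70 → l++
[3,15] -2+39=37 <70 → l++
[4,15] 2+39=41 <70 → l++
[5,15] 3+39=42 <70 → l++
[6,15] 4+39=43 <70 → l++
[7,15] 8+39=47 <70 → l++
[8,15] 14+39=53 <70 → l++
[9,15] 18+39=57 <70 → l++
[10,15] 24+39=63 <70 → l++
[11,15] 27+39=66 <70 → l++
[12,15] 28+39=67 <70 → l++
[13,15] 34+39=73 >70 → r--
[13,14] 34+36=70 → found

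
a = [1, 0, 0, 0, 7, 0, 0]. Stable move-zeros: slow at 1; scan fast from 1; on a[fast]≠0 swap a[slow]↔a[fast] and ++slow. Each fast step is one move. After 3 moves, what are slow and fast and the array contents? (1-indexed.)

slow=1 fast=1: a[fast]=1≠0 swap→a[1]=1, slow++,fast++
slow=2 fast=2: a[fast]=0, fast++
slow=2 fast=3: a[fast]=0, fast++

slow=2, fast=4, a=[1, 0, 0, 0, 7, 0, 0]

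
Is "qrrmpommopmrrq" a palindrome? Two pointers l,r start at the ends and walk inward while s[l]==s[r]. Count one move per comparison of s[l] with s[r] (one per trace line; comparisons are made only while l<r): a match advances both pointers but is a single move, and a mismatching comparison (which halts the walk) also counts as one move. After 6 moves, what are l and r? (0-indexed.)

l=0 r=13: 'q'=='q', l++,r--
l=1 r=12: 'r'=='r', l++,r--
l=2 r=11: 'r'=='r', l++,r--
l=3 r=10: 'm'=='m', l++,r--
l=4 r=9: 'p'=='p', l++,r--
l=5 r=8: 'o'=='o', l++,r--

l=6, r=7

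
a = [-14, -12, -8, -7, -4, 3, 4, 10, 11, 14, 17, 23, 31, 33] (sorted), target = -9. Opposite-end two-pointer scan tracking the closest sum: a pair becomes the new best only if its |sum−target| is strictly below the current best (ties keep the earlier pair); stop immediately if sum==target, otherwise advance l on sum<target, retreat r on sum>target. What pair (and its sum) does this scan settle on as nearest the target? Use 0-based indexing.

l=0 r=13: -14+33=19 d=28 *, r--
l=0 r=12: -14+31=17 d=26 *, r--
l=0 r=11: -14+23=9 d=18 *, r--
l=0 r=10: -14+17=3 d=12 *, r--
l=0 r=9: -14+14=0 d=9 *, r--
l=0 r=8: -14+11=-3 d=6 *, r--
l=0 r=7: -14+10=-4 d=5 *, r--
l=0 r=6: -14+4=-10 d=1 *, l++
l=1 r=6: -12+4=-8 d=1, r--
l=1 r=5: -12+3=-9 d=0 *, stop

pair (-12, 3) with sum -9 (|Δ|=0)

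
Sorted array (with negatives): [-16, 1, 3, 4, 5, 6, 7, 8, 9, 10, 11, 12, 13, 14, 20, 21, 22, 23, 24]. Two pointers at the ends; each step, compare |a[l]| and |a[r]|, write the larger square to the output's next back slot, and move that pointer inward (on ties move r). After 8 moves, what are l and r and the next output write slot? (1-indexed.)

[1,19] |-16|<=|24| out[19]=576 → r--
[1,18] |-16|<=|23| out[18]=529 → r--
[1,17] |-16|<=|22| out[17]=484 → r--
[1,16] |-16|<=|21| out[16]=441 → r--
[1,15] |-16|<=|20| out[15]=400 → r--
[1,14] |-16|>|14| out[14]=256 → l++
[2,14] |1|<=|14| out[13]=196 → r--
[2,13] |1|<=|13| out[12]=169 → r--

l=2, r=12, next write slot=11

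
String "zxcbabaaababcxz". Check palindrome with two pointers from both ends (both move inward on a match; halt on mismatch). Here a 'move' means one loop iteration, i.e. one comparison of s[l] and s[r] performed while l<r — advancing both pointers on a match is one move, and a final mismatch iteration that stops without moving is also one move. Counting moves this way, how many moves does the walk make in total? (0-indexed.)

7 moves

l=0 r=14: 'z'=='z', l++,r--
l=1 r=13: 'x'=='x', l++,r--
l=2 r=12: 'c'=='c', l++,r--
l=3 r=11: 'b'=='b', l++,r--
l=4 r=10: 'a'=='a', l++,r--
l=5 r=9: 'b'=='b', l++,r--
l=6 r=8: 'a'=='a', l++,r--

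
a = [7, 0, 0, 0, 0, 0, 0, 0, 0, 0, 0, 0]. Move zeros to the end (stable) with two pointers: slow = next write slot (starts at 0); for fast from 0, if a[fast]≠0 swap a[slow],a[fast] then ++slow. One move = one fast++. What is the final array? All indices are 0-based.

slow=0 fast=0: a[fast]=7≠0 swap→a[0]=7, slow++,fast++
slow=1 fast=1: a[fast]=0, fast++
slow=1 fast=2: a[fast]=0, fast++
slow=1 fast=3: a[fast]=0, fast++
slow=1 fast=4: a[fast]=0, fast++
slow=1 fast=5: a[fast]=0, fast++
slow=1 fast=6: a[fast]=0, fast++
slow=1 fast=7: a[fast]=0, fast++
slow=1 fast=8: a[fast]=0, fast++
slow=1 fast=9: a[fast]=0, fast++
slow=1 fast=10: a[fast]=0, fast++
slow=1 fast=11: a[fast]=0, fast++

[7, 0, 0, 0, 0, 0, 0, 0, 0, 0, 0, 0]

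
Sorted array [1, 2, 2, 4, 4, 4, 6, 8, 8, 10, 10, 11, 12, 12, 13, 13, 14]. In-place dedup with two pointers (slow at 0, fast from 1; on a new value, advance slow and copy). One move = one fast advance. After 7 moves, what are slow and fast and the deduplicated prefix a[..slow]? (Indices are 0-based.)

slow=4, fast=8, prefix=[1, 2, 4, 6, 8]

(s=0,f=1) a[fast]=2≠a[slow]=1 write a[1]=2 → slow++,fast++
(s=1,f=2) a[fast]=2=a[slow] dup → fast++
(s=1,f=3) a[fast]=4≠a[slow]=2 write a[2]=4 → slow++,fast++
(s=2,f=4) a[fast]=4=a[slow] dup → fast++
(s=2,f=5) a[fast]=4=a[slow] dup → fast++
(s=2,f=6) a[fast]=6≠a[slow]=4 write a[3]=6 → slow++,fast++
(s=3,f=7) a[fast]=8≠a[slow]=6 write a[4]=8 → slow++,fast++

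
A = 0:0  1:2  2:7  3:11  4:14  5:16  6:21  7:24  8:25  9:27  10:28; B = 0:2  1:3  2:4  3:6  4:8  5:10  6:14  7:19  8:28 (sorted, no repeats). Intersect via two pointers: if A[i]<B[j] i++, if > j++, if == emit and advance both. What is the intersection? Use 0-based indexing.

[i=0,j=0] 0<2 → i++
[i=1,j=0] 2==2 emit → i++,j++
[i=2,j=1] 7>3 → j++
[i=2,j=2] 7>4 → j++
[i=2,j=3] 7>6 → j++
[i=2,j=4] 7<8 → i++
[i=3,j=4] 11>8 → j++
[i=3,j=5] 11>10 → j++
[i=3,j=6] 11<14 → i++
[i=4,j=6] 14==14 emit → i++,j++
[i=5,j=7] 16<19 → i++
[i=6,j=7] 21>19 → j++
[i=6,j=8] 21<28 → i++
[i=7,j=8] 24<28 → i++
[i=8,j=8] 25<28 → i++
[i=9,j=8] 27<28 → i++
[i=10,j=8] 28==28 emit → i++,j++

intersection = [2, 14, 28]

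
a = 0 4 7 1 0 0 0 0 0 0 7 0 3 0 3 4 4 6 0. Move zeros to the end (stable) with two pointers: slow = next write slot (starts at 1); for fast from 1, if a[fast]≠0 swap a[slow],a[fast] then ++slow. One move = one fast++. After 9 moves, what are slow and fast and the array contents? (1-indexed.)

slow=4, fast=10, a=[4, 7, 1, 0, 0, 0, 0, 0, 0, 0, 7, 0, 3, 0, 3, 4, 4, 6, 0]

(s=1,f=1) a[fast]=0 → fast++
(s=1,f=2) a[fast]=4≠0 swap→a[1]=4 → slow++,fast++
(s=2,f=3) a[fast]=7≠0 swap→a[2]=7 → slow++,fast++
(s=3,f=4) a[fast]=1≠0 swap→a[3]=1 → slow++,fast++
(s=4,f=5) a[fast]=0 → fast++
(s=4,f=6) a[fast]=0 → fast++
(s=4,f=7) a[fast]=0 → fast++
(s=4,f=8) a[fast]=0 → fast++
(s=4,f=9) a[fast]=0 → fast++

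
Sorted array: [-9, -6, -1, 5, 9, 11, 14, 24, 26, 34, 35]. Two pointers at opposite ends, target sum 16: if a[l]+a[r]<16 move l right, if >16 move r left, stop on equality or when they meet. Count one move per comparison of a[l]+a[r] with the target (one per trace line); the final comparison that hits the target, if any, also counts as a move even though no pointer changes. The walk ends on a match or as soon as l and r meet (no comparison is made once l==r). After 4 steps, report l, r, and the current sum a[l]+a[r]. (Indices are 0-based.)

[0,10] -9+35=26 >16 → r--
[0,9] -9+34=25 >16 → r--
[0,8] -9+26=17 >16 → r--
[0,7] -9+24=15 <16 → l++

l=1, r=7, sum=18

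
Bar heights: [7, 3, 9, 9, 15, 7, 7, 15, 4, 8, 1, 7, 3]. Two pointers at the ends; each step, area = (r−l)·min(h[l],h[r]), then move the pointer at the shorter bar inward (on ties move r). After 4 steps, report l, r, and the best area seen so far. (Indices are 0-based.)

l=0 r=12: min(7,3)*12=36 best=36 *, r--
l=0 r=11: min(7,7)*11=77 best=77 *, r--
l=0 r=10: min(7,1)*10=10 best=77, r--
l=0 r=9: min(7,8)*9=63 best=77, l++

l=1, r=9, best area=77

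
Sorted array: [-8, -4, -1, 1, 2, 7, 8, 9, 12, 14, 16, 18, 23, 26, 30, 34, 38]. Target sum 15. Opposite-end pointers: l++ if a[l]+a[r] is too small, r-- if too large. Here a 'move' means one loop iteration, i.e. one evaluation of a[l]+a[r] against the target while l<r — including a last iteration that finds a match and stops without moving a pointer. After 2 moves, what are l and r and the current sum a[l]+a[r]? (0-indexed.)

l=0, r=14, sum=22

l=0 r=16: -8+38=30 >15, r--
l=0 r=15: -8+34=26 >15, r--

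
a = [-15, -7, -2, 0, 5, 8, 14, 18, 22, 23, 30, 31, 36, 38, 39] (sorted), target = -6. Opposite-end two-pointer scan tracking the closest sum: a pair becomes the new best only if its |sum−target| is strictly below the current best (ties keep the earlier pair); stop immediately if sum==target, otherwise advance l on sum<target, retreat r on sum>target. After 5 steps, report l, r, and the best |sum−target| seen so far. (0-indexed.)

l=0 r=14: -15+39=24 d=30 *, r--
l=0 r=13: -15+38=23 d=29 *, r--
l=0 r=12: -15+36=21 d=27 *, r--
l=0 r=11: -15+31=16 d=22 *, r--
l=0 r=10: -15+30=15 d=21 *, r--

l=0, r=9, best |Δ|=21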